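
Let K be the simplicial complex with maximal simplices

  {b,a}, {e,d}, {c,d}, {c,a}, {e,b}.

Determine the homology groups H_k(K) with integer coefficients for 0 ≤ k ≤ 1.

K has 5 vertices, 5 edges.
rank ∂_0 = 0, rank ∂_1 = 4 ⇒ b_0 = 5 − 0 − 4 = 1; all invariant factors of ∂_1 are 1 so no torsion. So H_0 = Z.
rank ∂_1 = 4, rank ∂_2 = 0 ⇒ b_1 = 5 − 4 − 0 = 1. So H_1 = Z.

H_0 ≅ Z,  H_1 ≅ Z.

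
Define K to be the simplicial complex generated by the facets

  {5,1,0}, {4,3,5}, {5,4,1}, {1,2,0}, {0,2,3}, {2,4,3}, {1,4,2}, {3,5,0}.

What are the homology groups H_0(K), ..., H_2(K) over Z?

H_0 ≅ Z,  H_1 = 0,  H_2 ≅ Z.

We work with the vertex ordering 0 < 1 < 2 < 3 < 4 < 5. The simplices of K, each written with vertices in increasing order, are:

  0-simplices (6): [0], [1], [2], [3], [4], [5]
  1-simplices (12): [0,1], [0,2], [0,3], [0,5], [1,2], [1,4], [1,5], [2,3], [2,4], [3,4], [3,5], [4,5]
  2-simplices (8): [0,1,2], [0,1,5], [0,2,3], [0,3,5], [1,2,4], [1,4,5], [2,3,4], [3,4,5]

giving chain groups C_0 ≅ Z^6, C_1 ≅ Z^12, C_2 ≅ Z^8.

Boundary ∂_1: C_1 → C_0 sends each edge [p,q] (with p < q) to q − p. For instance
  ∂[2,4] = [4] − [2].
The 6×12 boundary matrix has rank 5 and Smith normal form diag(1,1,1,1,1).

Boundary ∂_2: C_2 → C_1 acts by ∂[p,q,r] = [q,r] − [p,r] + [p,q]. For instance
  ∂[3,4,5] = [4,5] − [3,5] + [3,4],
  ∂[1,4,5] = [4,5] − [1,5] + [1,4].
As a 12×8 matrix over Z this has rank 7, with invariant factors (1,1,1,1,1,1,1).

From H_k ≅ ker(∂_k) / im(∂_{k+1}) we obtain:

  H_0: rank C_0 − rank ∂_1 = 6 − 5 = 1, and the invariant factors of ∂_1 are all 1, so H_0 ≅ Z.
  H_1: rank ker ∂_1 − rank ∂_2 = (12 − 5) − 7 = 0, and the invariant factors of ∂_2 are all 1, so H_1 ≅ 0.
  H_2: rank ker ∂_2 − rank ∂_3 = (8 − 7) − 0 = 1, and there is no ∂_3, so H_2 ≅ Z.

As a check, the Euler characteristic is 6 − 12 + 8 = 2, which agrees with 1 − 0 + 1 = 2.
(K is a triangulation of the 2-sphere S^2.)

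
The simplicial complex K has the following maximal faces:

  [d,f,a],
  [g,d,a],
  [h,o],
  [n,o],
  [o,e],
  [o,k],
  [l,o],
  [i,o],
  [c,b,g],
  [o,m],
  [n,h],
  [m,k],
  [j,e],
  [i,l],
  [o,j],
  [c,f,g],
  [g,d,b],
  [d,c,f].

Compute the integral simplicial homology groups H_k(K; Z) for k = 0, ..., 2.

H_0 ≅ Z^2,  H_1 ≅ Z^5,  H_2 = 0.

Fix the vertex order a < b < c < d < e < f < g < h < i < j < k < l < m < n < o and write every simplex with vertices in increasing order. Then dim K = 2 and the simplices of K are:

  0-simplices (15): a, b, c, d, e, f, g, h, i, j, k, l, m, n, o
  1-simplices (24): ad, af, ag, bc, bd, bg, cd, cf, cg, df, dg, ej, eo, fg, hn, ho, il, io, jo, km, ko, lo, mo, no
  2-simplices (6): adf, adg, bcg, bdg, cdf, cfg

giving chain groups C_0 ≅ Z^15, C_1 ≅ Z^24, C_2 ≅ Z^6.

Boundary ∂_1: C_1 → C_0 maps an edge to its endpoints' difference, ∂[p,q] = q − p.
The 15×24 boundary matrix has rank 13 and Smith normal form diag(1,1,1,1,1,1,1,1,1,1,1,1,1).

Boundary ∂_2: C_2 → C_1 sends each 2-simplex [p,q,r] to [q,r] − [p,r] + [p,q]. For instance
  ∂adg = dg − ag + ad,
  ∂bdg = dg − bg + bd.
The resulting 24×6 matrix has rank 6, and its Smith normal form has invariant factors (1,1,1,1,1,1).

Now H_k = ker ∂_k / im ∂_{k+1}, so:

  H_0: rank C_0 − rank ∂_1 = 15 − 13 = 2, and the invariant factors of ∂_1 are all 1, so H_0 ≅ Z^2.
  H_1: rank ker ∂_1 − rank ∂_2 = (24 − 13) − 6 = 5, and the invariant factors of ∂_2 are all 1, so H_1 ≅ Z^5.
  H_2: rank ker ∂_2 − rank ∂_3 = (6 − 6) − 0 = 0, and there is no ∂_3, so H_2 ≅ 0.

As a check, the Euler characteristic is 15 − 24 + 6 = -3, which agrees with 2 − 5 + 0 = -3.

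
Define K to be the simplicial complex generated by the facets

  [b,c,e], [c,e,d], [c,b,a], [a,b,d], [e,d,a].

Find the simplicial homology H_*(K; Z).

H_0 ≅ Z,  H_1 ≅ Z,  H_2 = 0.

Order the vertices as a < b < c < d < e. Listing each simplex with vertices in this order, K has dimension 2 with simplices:

  0-simplices (5): a, b, c, d, e
  1-simplices (10): ab, ac, ad, ae, bc, bd, be, cd, ce, de
  2-simplices (5): abc, abd, ade, bce, cde

Hence C_0 ≅ Z^5, C_1 ≅ Z^10, C_2 ≅ Z^5.

Boundary ∂_1: C_1 → C_0 sends each edge [p,q] (with p < q) to q − p. For instance
  ∂cd = d − c.
As a 5×10 matrix over Z this has rank 4, with invariant factors (1,1,1,1).

Boundary ∂_2: C_2 → C_1 sends each 2-simplex [p,q,r] to [q,r] − [p,r] + [p,q]. For instance
  ∂ade = de − ae + ad,
  ∂abc = bc − ac + ab.
The 10×5 boundary matrix has rank 5 and Smith normal form diag(1,1,1,1,1).

From H_k ≅ ker(∂_k) / im(∂_{k+1}) we obtain:

  H_0: rank C_0 − rank ∂_1 = 5 − 4 = 1, and the invariant factors of ∂_1 are all 1, so H_0 = Z.
  H_1: rank ker ∂_1 − rank ∂_2 = (10 − 4) − 5 = 1, and the invariant factors of ∂_2 are all 1, so H_1 = Z.
  H_2: rank ker ∂_2 − rank ∂_3 = (5 − 5) − 0 = 0, and there is no ∂_3, so H_2 = 0.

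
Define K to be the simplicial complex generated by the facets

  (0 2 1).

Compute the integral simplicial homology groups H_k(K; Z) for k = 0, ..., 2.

K has 3 vertices, 3 edges, 1 triangle.
rank ∂_0 = 0, rank ∂_1 = 2 ⇒ b_0 = 3 − 0 − 2 = 1; all invariant factors of ∂_1 are 1 so no torsion. So H_0 ≅ Z.
rank ∂_1 = 2, rank ∂_2 = 1 ⇒ b_1 = 3 − 2 − 1 = 0; all invariant factors of ∂_2 are 1 so no torsion. So H_1 ≅ 0.
rank ∂_2 = 1, rank ∂_3 = 0 ⇒ b_2 = 1 − 1 − 0 = 0. So H_2 ≅ 0.

H_0 ≅ Z,  H_1 = 0,  H_2 = 0.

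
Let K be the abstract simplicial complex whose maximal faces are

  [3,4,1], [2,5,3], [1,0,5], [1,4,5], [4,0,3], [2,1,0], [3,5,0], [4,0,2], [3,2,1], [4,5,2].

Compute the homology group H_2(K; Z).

Take the total order 0 < 1 < 2 < 3 < 4 < 5 on the vertex set. Then K (dimension 2) consists of the simplices:

  0-simplices (6): [0], [1], [2], [3], [4], [5]
  1-simplices (15): [0,1], [0,2], [0,3], [0,4], [0,5], [1,2], [1,3], [1,4], [1,5], [2,3], [2,4], [2,5], [3,4], [3,5], [4,5]
  2-simplices (10): [0,1,2], [0,1,5], [0,2,4], [0,3,4], [0,3,5], [1,2,3], [1,3,4], [1,4,5], [2,3,5], [2,4,5]

Hence C_0 ≅ Z^6, C_1 ≅ Z^15, C_2 ≅ Z^10.

∂_1: C_1 → C_0 is given by ∂[p,q] = [q] − [p]. For instance
  ∂[1,2] = [2] − [1].
The resulting 6×15 matrix has rank 5, and its Smith normal form has invariant factors (1,1,1,1,1).

Boundary ∂_2: C_2 → C_1 maps a triangle to the signed sum of its edges. For instance
  ∂[0,2,4] = [2,4] − [0,4] + [0,2],
  ∂[1,2,3] = [2,3] − [1,3] + [1,2].
The 15×10 boundary matrix has rank 10 and Smith normal form diag(1,1,1,1,1,1,1,1,1,2).

Now H_k = ker ∂_k / im ∂_{k+1}, so:

  H_2: rank ker ∂_2 − rank ∂_3 = (10 − 10) − 0 = 0, and there is no ∂_3, so H_2 ≅ 0.

(K is a triangulation of the real projective plane RP^2.)

H_2 = 0.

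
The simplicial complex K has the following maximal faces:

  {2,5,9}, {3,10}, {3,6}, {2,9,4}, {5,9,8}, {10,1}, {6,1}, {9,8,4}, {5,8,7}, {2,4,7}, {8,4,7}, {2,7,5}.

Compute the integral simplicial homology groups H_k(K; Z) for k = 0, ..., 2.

H_0 ≅ Z^2,  H_1 ≅ Z,  H_2 ≅ Z.

Take the total order 1 < 2 < 3 < 4 < 5 < 6 < 7 < 8 < 9 < 10 on the vertex set. Then K (dimension 2) consists of the simplices:

  0-simplices (10): [1], [2], [3], [4], [5], [6], [7], [8], [9], [10]
  1-simplices (16): [1,6], [1,10], [2,4], [2,5], [2,7], [2,9], [3,6], [3,10], [4,7], [4,8], [4,9], [5,7], [5,8], [5,9], [7,8], [8,9]
  2-simplices (8): [2,4,7], [2,4,9], [2,5,7], [2,5,9], [4,7,8], [4,8,9], [5,7,8], [5,8,9]

giving chain groups C_0 ≅ Z^10, C_1 ≅ Z^16, C_2 ≅ Z^8.

∂_1: C_1 → C_0 maps an edge to its endpoints' difference, ∂[p,q] = q − p.
This gives a 10×16 integer matrix of rank 8; reducing to Smith normal form yields diagonal entries (1,1,1,1,1,1,1,1).

∂_2: C_2 → C_1 sends each 2-simplex [p,q,r] to [q,r] − [p,r] + [p,q]. For instance
  ∂[4,8,9] = [8,9] − [4,9] + [4,8],
  ∂[2,5,9] = [5,9] − [2,9] + [2,5].
The resulting 16×8 matrix has rank 7, and its Smith normal form has invariant factors (1,1,1,1,1,1,1).

Computing H_k = (kernel of ∂_k) / (image of ∂_{k+1}):

  H_0: rank C_0 − rank ∂_1 = 10 − 8 = 2, and the invariant factors of ∂_1 are all 1, so H_0 = Z^2.
  H_1: rank ker ∂_1 − rank ∂_2 = (16 − 8) − 7 = 1, and the invariant factors of ∂_2 are all 1, so H_1 = Z.
  H_2: rank ker ∂_2 − rank ∂_3 = (8 − 7) − 0 = 1, and there is no ∂_3, so H_2 = Z.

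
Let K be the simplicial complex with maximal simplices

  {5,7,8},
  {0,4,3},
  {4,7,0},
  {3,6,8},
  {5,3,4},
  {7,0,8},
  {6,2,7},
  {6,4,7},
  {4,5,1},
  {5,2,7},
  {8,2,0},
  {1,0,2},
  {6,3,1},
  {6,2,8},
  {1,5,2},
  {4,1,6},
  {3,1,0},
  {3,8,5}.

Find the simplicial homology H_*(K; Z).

H_0 = Z,  H_1 = Z ⊕ Z/2,  H_2 = 0.

Order the vertices as 0 < 1 < 2 < 3 < 4 < 5 < 6 < 7 < 8. Listing each simplex with vertices in this order, K has dimension 2 with simplices:

  0-simplices (9): [0], [1], [2], [3], [4], [5], [6], [7], [8]
  1-simplices (27): (27 of them)
  2-simplices (18): [0,1,2], [0,1,3], [0,2,8], [0,3,4], [0,4,7], [0,7,8], [1,2,5], [1,3,6], [1,4,5], [1,4,6], [2,5,7], [2,6,7], [2,6,8], [3,4,5], [3,5,8], [3,6,8], [4,6,7], [5,7,8]

Hence C_0 ≅ Z^9, C_1 ≅ Z^27, C_2 ≅ Z^18.

The boundary map ∂_1: C_1 → C_0 sends each edge [p,q] (with p < q) to q − p.
As a 9×27 matrix over Z this has rank 8, with invariant factors (1,1,1,1,1,1,1,1).

∂_2: C_2 → C_1 maps a triangle to the signed sum of its edges. For instance
  ∂[1,3,6] = [3,6] − [1,6] + [1,3],
  ∂[2,6,8] = [6,8] − [2,8] + [2,6].
This gives a 27×18 integer matrix of rank 18; reducing to Smith normal form yields diagonal entries (1,1,1,1,1,1,1,1,1,1,1,1,1,1,1,1,1,2).

Reading off H_k = ker ∂_k / im ∂_{k+1}:

  H_0: rank C_0 − rank ∂_1 = 9 − 8 = 1, and the invariant factors of ∂_1 are all 1, so H_0 ≅ Z.
  H_1: rank ker ∂_1 − rank ∂_2 = (27 − 8) − 18 = 1, and ∂_2 has invariant factor 2 > 1, so H_1 ≅ Z ⊕ Z/2.
  H_2: rank ker ∂_2 − rank ∂_3 = (18 − 18) − 0 = 0, and there is no ∂_3, so H_2 ≅ 0.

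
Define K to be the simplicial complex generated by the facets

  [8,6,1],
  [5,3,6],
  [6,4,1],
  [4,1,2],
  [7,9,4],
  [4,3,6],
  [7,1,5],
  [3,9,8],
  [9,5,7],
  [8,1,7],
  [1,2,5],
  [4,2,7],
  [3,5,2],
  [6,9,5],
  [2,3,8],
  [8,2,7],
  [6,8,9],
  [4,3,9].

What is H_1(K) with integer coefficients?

Order the vertices as 1 < 2 < 3 < 4 < 5 < 6 < 7 < 8 < 9. Listing each simplex with vertices in this order, K has dimension 2 with simplices:

  0-simplices (9): [1], [2], [3], [4], [5], [6], [7], [8], [9]
  1-simplices (27): (27 of them)
  2-simplices (18): [1,2,4], [1,2,5], [1,4,6], [1,5,7], [1,6,8], [1,7,8], [2,3,5], [2,3,8], [2,4,7], [2,7,8], [3,4,6], [3,4,9], [3,5,6], [3,8,9], [4,7,9], [5,6,9], [5,7,9], [6,8,9]

so the chain groups are C_0 ≅ Z^9, C_1 ≅ Z^27, C_2 ≅ Z^18.

Boundary ∂_1: C_1 → C_0 is given by ∂[p,q] = [q] − [p].
The 9×27 boundary matrix has rank 8 and Smith normal form diag(1,1,1,1,1,1,1,1).

∂_2: C_2 → C_1 sends each 2-simplex [p,q,r] to [q,r] − [p,r] + [p,q]. For instance
  ∂[3,4,9] = [4,9] − [3,9] + [3,4],
  ∂[5,7,9] = [7,9] − [5,9] + [5,7].
This gives a 27×18 integer matrix of rank 18; reducing to Smith normal form yields diagonal entries (1,1,1,1,1,1,1,1,1,1,1,1,1,1,1,1,1,2).

Computing H_k = (kernel of ∂_k) / (image of ∂_{k+1}):

  H_1: rank ker ∂_1 − rank ∂_2 = (27 − 8) − 18 = 1, and ∂_2 has invariant factor 2 > 1, so H_1 ≅ Z ⊕ Z/2.

(K is a triangulation of the Klein bottle.)

H_1 ≅ Z ⊕ Z/2.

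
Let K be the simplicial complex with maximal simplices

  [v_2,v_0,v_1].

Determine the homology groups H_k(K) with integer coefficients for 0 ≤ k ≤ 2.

Fix the vertex order v_0 < v_1 < v_2 and write every simplex with vertices in increasing order. Then dim K = 2 and the simplices of K are:

  0-simplices (3): [v_0], [v_1], [v_2]
  1-simplices (3): [v_0,v_1], [v_0,v_2], [v_1,v_2]
  2-simplices (1): [v_0,v_1,v_2]

so the chain groups are C_0 ≅ Z^3, C_1 ≅ Z^3, C_2 ≅ Z^1.

∂_1: C_1 → C_0 maps an edge to its endpoints' difference, ∂[p,q] = q − p. For instance
  ∂[v_0,v_2] = [v_2] − [v_0].
The 3×3 boundary matrix has rank 2 and Smith normal form diag(1,1).

The boundary map ∂_2: C_2 → C_1 acts by ∂[p,q,r] = [q,r] − [p,r] + [p,q]. For instance
  ∂[v_0,v_1,v_2] = [v_1,v_2] − [v_0,v_2] + [v_0,v_1].
The 3×1 boundary matrix has rank 1 and Smith normal form diag(1).

Now H_k = ker ∂_k / im ∂_{k+1}, so:

  H_0: rank C_0 − rank ∂_1 = 3 − 2 = 1, and the invariant factors of ∂_1 are all 1, so H_0 ≅ Z.
  H_1: rank ker ∂_1 − rank ∂_2 = (3 − 2) − 1 = 0, and the invariant factors of ∂_2 are all 1, so H_1 ≅ 0.
  H_2: rank ker ∂_2 − rank ∂_3 = (1 − 1) − 0 = 0, and there is no ∂_3, so H_2 ≅ 0.

As a check, the Euler characteristic is 3 − 3 + 1 = 1, which agrees with 1 − 0 + 0 = 1.
(K is a triangulation of the 2-simplex.)

H_0 = Z,  H_1 = 0,  H_2 = 0.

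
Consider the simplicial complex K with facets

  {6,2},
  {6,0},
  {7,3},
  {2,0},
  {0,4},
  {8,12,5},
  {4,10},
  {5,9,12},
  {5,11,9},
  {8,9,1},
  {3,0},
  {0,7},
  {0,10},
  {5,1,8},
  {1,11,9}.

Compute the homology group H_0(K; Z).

H_0 = Z^2.

K has 13 vertices, 21 edges, 6 triangles.
rank ∂_0 = 0, rank ∂_1 = 11 ⇒ b_0 = 13 − 0 − 11 = 2; all invariant factors of ∂_1 are 1 so no torsion. So H_0 ≅ Z^2.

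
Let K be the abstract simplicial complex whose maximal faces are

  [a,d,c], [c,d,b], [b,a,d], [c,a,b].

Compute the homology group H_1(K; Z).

K has 4 vertices, 6 edges, 4 triangles.
rank ∂_1 = 3, rank ∂_2 = 3 ⇒ b_1 = 6 − 3 − 3 = 0; all invariant factors of ∂_2 are 1 so no torsion. So H_1 ≅ 0.

H_1 = 0.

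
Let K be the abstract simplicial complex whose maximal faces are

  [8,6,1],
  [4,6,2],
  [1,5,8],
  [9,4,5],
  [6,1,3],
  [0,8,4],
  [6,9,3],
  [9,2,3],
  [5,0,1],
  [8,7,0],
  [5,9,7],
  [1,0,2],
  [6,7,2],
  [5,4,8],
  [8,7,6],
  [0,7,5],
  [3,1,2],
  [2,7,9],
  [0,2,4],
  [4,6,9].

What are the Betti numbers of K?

b_0 = 1, b_1 = 1, b_2 = 0.

Fix the vertex order 0 < 1 < 2 < 3 < 4 < 5 < 6 < 7 < 8 < 9 and write every simplex with vertices in increasing order. Then dim K = 2 and the simplices of K are:

  0-simplices (10): [0], [1], [2], [3], [4], [5], [6], [7], [8], [9]
  1-simplices (30): (30 of them)
  2-simplices (20): (20 of them)

so the chain groups are C_0 ≅ Z^10, C_1 ≅ Z^30, C_2 ≅ Z^20.

Boundary ∂_1: C_1 → C_0 is given by ∂[p,q] = [q] − [p]. For instance
  ∂[0,8] = [8] − [0].
This gives a 10×30 integer matrix of rank 9; reducing to Smith normal form yields diagonal entries (1,1,1,1,1,1,1,1,1).

∂_2: C_2 → C_1 maps a triangle to the signed sum of its edges. For instance
  ∂[0,1,5] = [1,5] − [0,5] + [0,1],
  ∂[1,3,6] = [3,6] − [1,6] + [1,3].
As a 30×20 matrix over Z this has rank 20, with invariant factors (1,1,1,1,1,1,1,1,1,1,1,1,1,1,1,1,1,1,1,2).

Computing H_k = (kernel of ∂_k) / (image of ∂_{k+1}):

  H_0: rank C_0 − rank ∂_1 = 10 − 9 = 1, and the invariant factors of ∂_1 are all 1, so H_0 = Z.
  H_1: rank ker ∂_1 − rank ∂_2 = (30 − 9) − 20 = 1, and ∂_2 has invariant factor 2 > 1, so H_1 = Z ⊕ Z/2.
  H_2: rank ker ∂_2 − rank ∂_3 = (20 − 20) − 0 = 0, and there is no ∂_3, so H_2 = 0.

(K is a triangulation of the Klein bottle.)

Hence the Betti numbers are b_0 = 1, b_1 = 1, b_2 = 0.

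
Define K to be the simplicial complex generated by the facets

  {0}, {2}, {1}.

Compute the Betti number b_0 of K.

K has 3 vertices.
rank ∂_0 = 0, rank ∂_1 = 0 ⇒ b_0 = 3 − 0 − 0 = 3. So H_0 ≅ Z^3.

b_0 = 3.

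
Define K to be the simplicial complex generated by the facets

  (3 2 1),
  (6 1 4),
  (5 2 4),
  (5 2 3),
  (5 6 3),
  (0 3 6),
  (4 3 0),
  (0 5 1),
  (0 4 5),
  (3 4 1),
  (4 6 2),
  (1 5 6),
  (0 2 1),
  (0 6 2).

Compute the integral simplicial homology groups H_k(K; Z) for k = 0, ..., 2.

H_0 = Z,  H_1 = Z^2,  H_2 = Z.

Order the vertices as 0 < 1 < 2 < 3 < 4 < 5 < 6. Listing each simplex with vertices in this order, K has dimension 2 with simplices:

  0-simplices (7): [0], [1], [2], [3], [4], [5], [6]
  1-simplices (21): [0,1], [0,2], [0,3], [0,4], [0,5], [0,6], [1,2], [1,3], [1,4], [1,5], [1,6], [2,3], [2,4], [2,5], [2,6], [3,4], [3,5], [3,6], [4,5], [4,6], [5,6]
  2-simplices (14): [0,1,2], [0,1,5], [0,2,6], [0,3,4], [0,3,6], [0,4,5], [1,2,3], [1,3,4], [1,4,6], [1,5,6], [2,3,5], [2,4,5], [2,4,6], [3,5,6]

Hence C_0 ≅ Z^7, C_1 ≅ Z^21, C_2 ≅ Z^14.

∂_1: C_1 → C_0 maps an edge to its endpoints' difference, ∂[p,q] = q − p. For instance
  ∂[0,3] = [3] − [0].
This gives a 7×21 integer matrix of rank 6; reducing to Smith normal form yields diagonal entries (1,1,1,1,1,1).

Boundary ∂_2: C_2 → C_1 maps a triangle to the signed sum of its edges. For instance
  ∂[3,5,6] = [5,6] − [3,6] + [3,5],
  ∂[0,1,5] = [1,5] − [0,5] + [0,1].
The resulting 21×14 matrix has rank 13, and its Smith normal form has invariant factors (1,1,1,1,1,1,1,1,1,1,1,1,1).

Computing H_k = (kernel of ∂_k) / (image of ∂_{k+1}):

  H_0: rank C_0 − rank ∂_1 = 7 − 6 = 1, and the invariant factors of ∂_1 are all 1, so H_0 ≅ Z.
  H_1: rank ker ∂_1 − rank ∂_2 = (21 − 6) − 13 = 2, and the invariant factors of ∂_2 are all 1, so H_1 ≅ Z^2.
  H_2: rank ker ∂_2 − rank ∂_3 = (14 − 13) − 0 = 1, and there is no ∂_3, so H_2 ≅ Z.

As a check, the Euler characteristic is 7 − 21 + 14 = 0, which agrees with 1 − 2 + 1 = 0.
(K is a triangulation of the torus T^2.)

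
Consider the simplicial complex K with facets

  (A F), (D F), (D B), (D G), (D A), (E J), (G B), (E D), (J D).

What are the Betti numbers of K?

Fix the vertex order A < B < D < E < F < G < J and write every simplex with vertices in increasing order. Then dim K = 1 and the simplices of K are:

  0-simplices (7): A, B, D, E, F, G, J
  1-simplices (9): AD, AF, BD, BG, DE, DF, DG, DJ, EJ

giving chain groups C_0 ≅ Z^7, C_1 ≅ Z^9.

Boundary ∂_1: C_1 → C_0 sends each edge [p,q] (with p < q) to q − p. For instance
  ∂EJ = J − E.
The 7×9 boundary matrix has rank 6 and Smith normal form diag(1,1,1,1,1,1).

Reading off H_k = ker ∂_k / im ∂_{k+1}:

  H_0: rank C_0 − rank ∂_1 = 7 − 6 = 1, and the invariant factors of ∂_1 are all 1, so H_0 = Z.
  H_1: rank ker ∂_1 − rank ∂_2 = (9 − 6) − 0 = 3, and there is no ∂_2, so H_1 = Z^3.

(K is a triangulation of a wedge of 3 circles.)

Hence the Betti numbers are b_0 = 1, b_1 = 3.

b_0 = 1, b_1 = 3.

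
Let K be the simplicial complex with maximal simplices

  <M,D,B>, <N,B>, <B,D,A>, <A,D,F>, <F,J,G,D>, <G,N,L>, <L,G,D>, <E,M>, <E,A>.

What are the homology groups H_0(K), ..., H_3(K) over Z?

Take the total order A < B < D < E < F < G < J < L < M < N on the vertex set. Then K (dimension 3) consists of the simplices:

  0-simplices (10): A, B, D, E, F, G, J, L, M, N
  1-simplices (19): AB, AD, AE, AF, BD, BM, BN, DF, DG, DJ, DL, DM, EM, FG, FJ, GJ, GL, GN, LN
  2-simplices (9): ABD, ADF, BDM, DFG, DFJ, DGJ, DGL, FGJ, GLN
  3-simplices (1): DFGJ

giving chain groups C_0 ≅ Z^10, C_1 ≅ Z^19, C_2 ≅ Z^9, C_3 ≅ Z^1.

The boundary map ∂_1: C_1 → C_0 maps an edge to its endpoints' difference, ∂[p,q] = q − p. For instance
  ∂GJ = J − G.
The resulting 10×19 matrix has rank 9, and its Smith normal form has invariant factors (1,1,1,1,1,1,1,1,1).

Boundary ∂_2: C_2 → C_1 acts by ∂[p,q,r] = [q,r] − [p,r] + [p,q]. For instance
  ∂FGJ = GJ − FJ + FG,
  ∂ABD = BD − AD + AB.
This gives a 19×9 integer matrix of rank 8; reducing to Smith normal form yields diagonal entries (1,1,1,1,1,1,1,1).

Boundary ∂_3: C_3 → C_2 sends each 3-simplex σ to the alternating sum Σ_i (−1)^i (σ with its i-th vertex removed). For instance
  ∂DFGJ = FGJ − DGJ + DFJ − DFG.
The resulting 9×1 matrix has rank 1, and its Smith normal form has invariant factors (1).

From H_k ≅ ker(∂_k) / im(∂_{k+1}) we obtain:

  H_0: rank C_0 − rank ∂_1 = 10 − 9 = 1, and the invariant factors of ∂_1 are all 1, so H_0 = Z.
  H_1: rank ker ∂_1 − rank ∂_2 = (19 − 9) − 8 = 2, and the invariant factors of ∂_2 are all 1, so H_1 = Z^2.
  H_2: rank ker ∂_2 − rank ∂_3 = (9 − 8) − 1 = 0, and the invariant factors of ∂_3 are all 1, so H_2 = 0.
  H_3: rank ker ∂_3 − rank ∂_4 = (1 − 1) − 0 = 0, and there is no ∂_4, so H_3 = 0.

H_0 = Z,  H_1 = Z^2,  H_2 = 0,  H_3 = 0.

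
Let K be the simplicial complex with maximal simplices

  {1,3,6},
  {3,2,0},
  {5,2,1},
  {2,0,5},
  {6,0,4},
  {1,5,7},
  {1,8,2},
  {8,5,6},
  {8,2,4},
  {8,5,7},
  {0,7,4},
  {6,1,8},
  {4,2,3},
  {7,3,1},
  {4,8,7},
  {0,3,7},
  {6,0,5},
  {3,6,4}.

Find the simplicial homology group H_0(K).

H_0 = Z.

Fix the vertex order 0 < 1 < 2 < 3 < 4 < 5 < 6 < 7 < 8 and write every simplex with vertices in increasing order. Then dim K = 2 and the simplices of K are:

  0-simplices (9): [0], [1], [2], [3], [4], [5], [6], [7], [8]
  1-simplices (27): (27 of them)
  2-simplices (18): [0,2,3], [0,2,5], [0,3,7], [0,4,6], [0,4,7], [0,5,6], [1,2,5], [1,2,8], [1,3,6], [1,3,7], [1,5,7], [1,6,8], [2,3,4], [2,4,8], [3,4,6], [4,7,8], [5,6,8], [5,7,8]

so the chain groups are C_0 ≅ Z^9, C_1 ≅ Z^27, C_2 ≅ Z^18.

Boundary ∂_1: C_1 → C_0 is given by ∂[p,q] = [q] − [p].
This gives a 9×27 integer matrix of rank 8; reducing to Smith normal form yields diagonal entries (1,1,1,1,1,1,1,1).

Boundary ∂_2: C_2 → C_1 acts by ∂[p,q,r] = [q,r] − [p,r] + [p,q]. For instance
  ∂[2,4,8] = [4,8] − [2,8] + [2,4],
  ∂[0,2,3] = [2,3] − [0,3] + [0,2].
The resulting 27×18 matrix has rank 18, and its Smith normal form has invariant factors (1,1,1,1,1,1,1,1,1,1,1,1,1,1,1,1,1,2).

Now H_k = ker ∂_k / im ∂_{k+1}, so:

  H_0: rank C_0 − rank ∂_1 = 9 − 8 = 1, and the invariant factors of ∂_1 are all 1, so H_0 = Z.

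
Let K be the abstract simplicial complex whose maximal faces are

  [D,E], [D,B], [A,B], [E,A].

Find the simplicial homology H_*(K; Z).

Take the total order A < B < D < E on the vertex set. Then K (dimension 1) consists of the simplices:

  0-simplices (4): A, B, D, E
  1-simplices (4): AB, AE, BD, DE

so the chain groups are C_0 ≅ Z^4, C_1 ≅ Z^4.

Boundary ∂_1: C_1 → C_0 is given by ∂[p,q] = [q] − [p]. For instance
  ∂BD = D − B.
The resulting 4×4 matrix has rank 3, and its Smith normal form has invariant factors (1,1,1).

Now H_k = ker ∂_k / im ∂_{k+1}, so:

  H_0: rank C_0 − rank ∂_1 = 4 − 3 = 1, and the invariant factors of ∂_1 are all 1, so H_0 ≅ Z.
  H_1: rank ker ∂_1 − rank ∂_2 = (4 − 3) − 0 = 1, and there is no ∂_2, so H_1 ≅ Z.

H_0 = Z,  H_1 = Z.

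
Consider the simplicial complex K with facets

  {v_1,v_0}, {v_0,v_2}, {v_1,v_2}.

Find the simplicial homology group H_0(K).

H_0 = Z.

Fix the vertex order v_0 < v_1 < v_2 and write every simplex with vertices in increasing order. Then dim K = 1 and the simplices of K are:

  0-simplices (3): [v_0], [v_1], [v_2]
  1-simplices (3): [v_0,v_1], [v_0,v_2], [v_1,v_2]

giving chain groups C_0 ≅ Z^3, C_1 ≅ Z^3.

∂_1: C_1 → C_0 is given by ∂[p,q] = [q] − [p]. For instance
  ∂[v_1,v_2] = [v_2] − [v_1].
As a 3×3 matrix over Z this has rank 2, with invariant factors (1,1).

Now H_k = ker ∂_k / im ∂_{k+1}, so:

  H_0: rank C_0 − rank ∂_1 = 3 − 2 = 1, and the invariant factors of ∂_1 are all 1, so H_0 = Z.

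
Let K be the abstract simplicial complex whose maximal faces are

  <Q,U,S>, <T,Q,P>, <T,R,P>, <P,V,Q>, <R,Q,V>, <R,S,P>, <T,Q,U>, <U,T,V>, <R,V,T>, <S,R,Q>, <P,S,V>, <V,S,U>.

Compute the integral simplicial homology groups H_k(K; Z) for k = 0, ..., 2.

H_0 ≅ Z,  H_1 ≅ Z/2,  H_2 = 0.

We work with the vertex ordering P < Q < R < S < T < U < V. The simplices of K, each written with vertices in increasing order, are:

  0-simplices (7): P, Q, R, S, T, U, V
  1-simplices (18): PQ, PR, PS, PT, PV, QR, QS, QT, QU, QV, RS, RT, RV, SU, SV, TU, TV, UV
  2-simplices (12): PQT, PQV, PRS, PRT, PSV, QRS, QRV, QSU, QTU, RTV, SUV, TUV

giving chain groups C_0 ≅ Z^7, C_1 ≅ Z^18, C_2 ≅ Z^12.

∂_1: C_1 → C_0 is given by ∂[p,q] = [q] − [p]. For instance
  ∂QT = T − Q.
The resulting 7×18 matrix has rank 6, and its Smith normal form has invariant factors (1,1,1,1,1,1).

Boundary ∂_2: C_2 → C_1 maps a triangle to the signed sum of its edges. For instance
  ∂PQV = QV − PV + PQ,
  ∂PRS = RS − PS + PR.
As a 18×12 matrix over Z this has rank 12, with invariant factors (1,1,1,1,1,1,1,1,1,1,1,2).

Computing H_k = (kernel of ∂_k) / (image of ∂_{k+1}):

  H_0: rank C_0 − rank ∂_1 = 7 − 6 = 1, and the invariant factors of ∂_1 are all 1, so H_0 ≅ Z.
  H_1: rank ker ∂_1 − rank ∂_2 = (18 − 6) − 12 = 0, and ∂_2 has invariant factor 2 > 1, so H_1 ≅ Z/2.
  H_2: rank ker ∂_2 − rank ∂_3 = (12 − 12) − 0 = 0, and there is no ∂_3, so H_2 ≅ 0.

As a check, the Euler characteristic is 7 − 18 + 12 = 1, which agrees with 1 − 0 + 0 = 1.
(K is a triangulation of the real projective plane RP^2.)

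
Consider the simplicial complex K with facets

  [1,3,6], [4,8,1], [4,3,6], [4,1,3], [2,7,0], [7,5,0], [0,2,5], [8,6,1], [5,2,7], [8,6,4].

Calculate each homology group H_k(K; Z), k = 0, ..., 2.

H_0 ≅ Z^2,  H_1 = 0,  H_2 ≅ Z^2.

Order the vertices as 0 < 1 < 2 < 3 < 4 < 5 < 6 < 7 < 8. Listing each simplex with vertices in this order, K has dimension 2 with simplices:

  0-simplices (9): [0], [1], [2], [3], [4], [5], [6], [7], [8]
  1-simplices (15): [0,2], [0,5], [0,7], [1,3], [1,4], [1,6], [1,8], [2,5], [2,7], [3,4], [3,6], [4,6], [4,8], [5,7], [6,8]
  2-simplices (10): [0,2,5], [0,2,7], [0,5,7], [1,3,4], [1,3,6], [1,4,8], [1,6,8], [2,5,7], [3,4,6], [4,6,8]

Hence C_0 ≅ Z^9, C_1 ≅ Z^15, C_2 ≅ Z^10.

The boundary map ∂_1: C_1 → C_0 is given by ∂[p,q] = [q] − [p].
The 9×15 boundary matrix has rank 7 and Smith normal form diag(1,1,1,1,1,1,1).

Boundary ∂_2: C_2 → C_1 sends each 2-simplex [p,q,r] to [q,r] − [p,r] + [p,q]. For instance
  ∂[0,5,7] = [5,7] − [0,7] + [0,5],
  ∂[0,2,5] = [2,5] − [0,5] + [0,2].
This gives a 15×10 integer matrix of rank 8; reducing to Smith normal form yields diagonal entries (1,1,1,1,1,1,1,1).

Now H_k = ker ∂_k / im ∂_{k+1}, so:

  H_0: rank C_0 − rank ∂_1 = 9 − 7 = 2, and the invariant factors of ∂_1 are all 1, so H_0 = Z^2.
  H_1: rank ker ∂_1 − rank ∂_2 = (15 − 7) − 8 = 0, and the invariant factors of ∂_2 are all 1, so H_1 = 0.
  H_2: rank ker ∂_2 − rank ∂_3 = (10 − 8) − 0 = 2, and there is no ∂_3, so H_2 = Z^2.

As a check, the Euler characteristic is 9 − 15 + 10 = 4, which agrees with 2 − 0 + 2 = 4.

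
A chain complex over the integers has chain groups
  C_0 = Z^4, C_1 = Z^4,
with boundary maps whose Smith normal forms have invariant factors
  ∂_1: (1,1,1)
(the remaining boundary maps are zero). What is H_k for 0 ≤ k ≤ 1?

H_0: b_0 = 4 − 0 − 3 = 1; torsion from ∂_1 factors > 1: none. So H_0 = Z.
H_1: b_1 = 4 − 3 − 0 = 1; torsion from ∂_2 factors > 1: none. So H_1 = Z.

H_0 = Z,  H_1 = Z.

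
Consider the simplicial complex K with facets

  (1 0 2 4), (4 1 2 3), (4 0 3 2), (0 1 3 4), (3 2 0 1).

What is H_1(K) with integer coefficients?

We work with the vertex ordering 0 < 1 < 2 < 3 < 4. The simplices of K, each written with vertices in increasing order, are:

  0-simplices (5): [0], [1], [2], [3], [4]
  1-simplices (10): [0,1], [0,2], [0,3], [0,4], [1,2], [1,3], [1,4], [2,3], [2,4], [3,4]
  2-simplices (10): [0,1,2], [0,1,3], [0,1,4], [0,2,3], [0,2,4], [0,3,4], [1,2,3], [1,2,4], [1,3,4], [2,3,4]
  3-simplices (5): [0,1,2,3], [0,1,2,4], [0,1,3,4], [0,2,3,4], [1,2,3,4]

giving chain groups C_0 ≅ Z^5, C_1 ≅ Z^10, C_2 ≅ Z^10, C_3 ≅ Z^5.

Boundary ∂_1: C_1 → C_0 maps an edge to its endpoints' difference, ∂[p,q] = q − p.
The resulting 5×10 matrix has rank 4, and its Smith normal form has invariant factors (1,1,1,1).

∂_2: C_2 → C_1 sends each 2-simplex [p,q,r] to [q,r] − [p,r] + [p,q]. For instance
  ∂[2,3,4] = [3,4] − [2,4] + [2,3],
  ∂[1,2,3] = [2,3] − [1,3] + [1,2].
The resulting 10×10 matrix has rank 6, and its Smith normal form has invariant factors (1,1,1,1,1,1).

Boundary ∂_3: C_3 → C_2 sends each 3-simplex σ to the alternating sum Σ_i (−1)^i (σ with its i-th vertex removed). For instance
  ∂[0,1,2,3] = [1,2,3] − [0,2,3] + [0,1,3] − [0,1,2],
  ∂[0,1,3,4] = [1,3,4] − [0,3,4] + [0,1,4] − [0,1,3].
As a 10×5 matrix over Z this has rank 4, with invariant factors (1,1,1,1).

Reading off H_k = ker ∂_k / im ∂_{k+1}:

  H_1: rank ker ∂_1 − rank ∂_2 = (10 − 4) − 6 = 0, and the invariant factors of ∂_2 are all 1, so H_1 = 0.

H_1 ≅ 0.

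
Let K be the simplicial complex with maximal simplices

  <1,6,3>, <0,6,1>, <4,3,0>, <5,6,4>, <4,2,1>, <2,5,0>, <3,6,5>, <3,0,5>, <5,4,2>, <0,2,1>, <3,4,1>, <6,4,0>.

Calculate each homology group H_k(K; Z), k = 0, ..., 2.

Fix the vertex order 0 < 1 < 2 < 3 < 4 < 5 < 6 and write every simplex with vertices in increasing order. Then dim K = 2 and the simplices of K are:

  0-simplices (7): [0], [1], [2], [3], [4], [5], [6]
  1-simplices (18): [0,1], [0,2], [0,3], [0,4], [0,5], [0,6], [1,2], [1,3], [1,4], [1,6], [2,4], [2,5], [3,4], [3,5], [3,6], [4,5], [4,6], [5,6]
  2-simplices (12): [0,1,2], [0,1,6], [0,2,5], [0,3,4], [0,3,5], [0,4,6], [1,2,4], [1,3,4], [1,3,6], [2,4,5], [3,5,6], [4,5,6]

Hence C_0 ≅ Z^7, C_1 ≅ Z^18, C_2 ≅ Z^12.

The boundary map ∂_1: C_1 → C_0 maps an edge to its endpoints' difference, ∂[p,q] = q − p.
The 7×18 boundary matrix has rank 6 and Smith normal form diag(1,1,1,1,1,1).

Boundary ∂_2: C_2 → C_1 maps a triangle to the signed sum of its edges. For instance
  ∂[2,4,5] = [4,5] − [2,5] + [2,4],
  ∂[0,1,2] = [1,2] − [0,2] + [0,1].
This gives a 18×12 integer matrix of rank 12; reducing to Smith normal form yields diagonal entries (1,1,1,1,1,1,1,1,1,1,1,2).

Now H_k = ker ∂_k / im ∂_{k+1}, so:

  H_0: rank C_0 − rank ∂_1 = 7 − 6 = 1, and the invariant factors of ∂_1 are all 1, so H_0 ≅ Z.
  H_1: rank ker ∂_1 − rank ∂_2 = (18 − 6) − 12 = 0, and ∂_2 has invariant factor 2 > 1, so H_1 ≅ Z/2Z.
  H_2: rank ker ∂_2 − rank ∂_3 = (12 − 12) − 0 = 0, and there is no ∂_3, so H_2 ≅ 0.

H_0 ≅ Z,  H_1 ≅ Z/2Z,  H_2 = 0.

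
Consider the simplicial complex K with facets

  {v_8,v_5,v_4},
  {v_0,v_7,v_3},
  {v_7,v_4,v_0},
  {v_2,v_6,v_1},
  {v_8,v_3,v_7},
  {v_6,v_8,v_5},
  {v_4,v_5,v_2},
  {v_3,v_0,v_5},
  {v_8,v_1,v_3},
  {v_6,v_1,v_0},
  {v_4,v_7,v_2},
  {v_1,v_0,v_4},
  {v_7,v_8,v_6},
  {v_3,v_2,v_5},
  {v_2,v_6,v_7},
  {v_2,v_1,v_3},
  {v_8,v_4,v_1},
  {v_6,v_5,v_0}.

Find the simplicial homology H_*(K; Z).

H_0 = Z,  H_1 = Z^2,  H_2 = Z.

Order the vertices as v_0 < v_1 < v_2 < v_3 < v_4 < v_5 < v_6 < v_7 < v_8. Listing each simplex with vertices in this order, K has dimension 2 with simplices:

  0-simplices (9): [v_0], [v_1], [v_2], [v_3], [v_4], [v_5], [v_6], [v_7], [v_8]
  1-simplices (27): (27 of them)
  2-simplices (18): (18 of them)

Hence C_0 ≅ Z^9, C_1 ≅ Z^27, C_2 ≅ Z^18.

The boundary map ∂_1: C_1 → C_0 sends each edge [p,q] (with p < q) to q − p. For instance
  ∂[v_6,v_8] = [v_8] − [v_6].
The 9×27 boundary matrix has rank 8 and Smith normal form diag(1,1,1,1,1,1,1,1).

Boundary ∂_2: C_2 → C_1 sends each 2-simplex [p,q,r] to [q,r] − [p,r] + [p,q]. For instance
  ∂[v_6,v_7,v_8] = [v_7,v_8] − [v_6,v_8] + [v_6,v_7],
  ∂[v_3,v_7,v_8] = [v_7,v_8] − [v_3,v_8] + [v_3,v_7].
This gives a 27×18 integer matrix of rank 17; reducing to Smith normal form yields diagonal entries (1,1,1,1,1,1,1,1,1,1,1,1,1,1,1,1,1).

Computing H_k = (kernel of ∂_k) / (image of ∂_{k+1}):

  H_0: rank C_0 − rank ∂_1 = 9 − 8 = 1, and the invariant factors of ∂_1 are all 1, so H_0 ≅ Z.
  H_1: rank ker ∂_1 − rank ∂_2 = (27 − 8) − 17 = 2, and the invariant factors of ∂_2 are all 1, so H_1 ≅ Z^2.
  H_2: rank ker ∂_2 − rank ∂_3 = (18 − 17) − 0 = 1, and there is no ∂_3, so H_2 ≅ Z.

As a check, the Euler characteristic is 9 − 27 + 18 = 0, which agrees with 1 − 2 + 1 = 0.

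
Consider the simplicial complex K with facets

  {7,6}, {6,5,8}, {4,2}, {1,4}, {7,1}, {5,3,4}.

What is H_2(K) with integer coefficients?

H_2 = 0.

Take the total order 1 < 2 < 3 < 4 < 5 < 6 < 7 < 8 on the vertex set. Then K (dimension 2) consists of the simplices:

  0-simplices (8): [1], [2], [3], [4], [5], [6], [7], [8]
  1-simplices (10): [1,4], [1,7], [2,4], [3,4], [3,5], [4,5], [5,6], [5,8], [6,7], [6,8]
  2-simplices (2): [3,4,5], [5,6,8]

Hence C_0 ≅ Z^8, C_1 ≅ Z^10, C_2 ≅ Z^2.

Boundary ∂_1: C_1 → C_0 is given by ∂[p,q] = [q] − [p].
As a 8×10 matrix over Z this has rank 7, with invariant factors (1,1,1,1,1,1,1).

Boundary ∂_2: C_2 → C_1 sends each 2-simplex [p,q,r] to [q,r] − [p,r] + [p,q]. For instance
  ∂[3,4,5] = [4,5] − [3,5] + [3,4],
  ∂[5,6,8] = [6,8] − [5,8] + [5,6].
As a 10×2 matrix over Z this has rank 2, with invariant factors (1,1).

Reading off H_k = ker ∂_k / im ∂_{k+1}:

  H_2: rank ker ∂_2 − rank ∂_3 = (2 − 2) − 0 = 0, and there is no ∂_3, so H_2 ≅ 0.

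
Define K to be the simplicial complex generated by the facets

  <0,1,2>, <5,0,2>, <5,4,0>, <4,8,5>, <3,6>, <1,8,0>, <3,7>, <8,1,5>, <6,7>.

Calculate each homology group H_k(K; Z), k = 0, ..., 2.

We work with the vertex ordering 0 < 1 < 2 < 3 < 4 < 5 < 6 < 7 < 8. The simplices of K, each written with vertices in increasing order, are:

  0-simplices (9): [0], [1], [2], [3], [4], [5], [6], [7], [8]
  1-simplices (15): [0,1], [0,2], [0,4], [0,5], [0,8], [1,2], [1,5], [1,8], [2,5], [3,6], [3,7], [4,5], [4,8], [5,8], [6,7]
  2-simplices (6): [0,1,2], [0,1,8], [0,2,5], [0,4,5], [1,5,8], [4,5,8]

Hence C_0 ≅ Z^9, C_1 ≅ Z^15, C_2 ≅ Z^6.

∂_1: C_1 → C_0 sends each edge [p,q] (with p < q) to q − p. For instance
  ∂[4,8] = [8] − [4].
As a 9×15 matrix over Z this has rank 7, with invariant factors (1,1,1,1,1,1,1).

The boundary map ∂_2: C_2 → C_1 acts by ∂[p,q,r] = [q,r] − [p,r] + [p,q]. For instance
  ∂[0,2,5] = [2,5] − [0,5] + [0,2],
  ∂[0,4,5] = [4,5] − [0,5] + [0,4].
As a 15×6 matrix over Z this has rank 6, with invariant factors (1,1,1,1,1,1).

From H_k ≅ ker(∂_k) / im(∂_{k+1}) we obtain:

  H_0: rank C_0 − rank ∂_1 = 9 − 7 = 2, and the invariant factors of ∂_1 are all 1, so H_0 ≅ Z^2.
  H_1: rank ker ∂_1 − rank ∂_2 = (15 − 7) − 6 = 2, and the invariant factors of ∂_2 are all 1, so H_1 ≅ Z^2.
  H_2: rank ker ∂_2 − rank ∂_3 = (6 − 6) − 0 = 0, and there is no ∂_3, so H_2 ≅ 0.

(K is a triangulation of the disjoint union of the circle S^1 and the cylinder S^1 x I.)

H_0 ≅ Z^2,  H_1 ≅ Z^2,  H_2 = 0.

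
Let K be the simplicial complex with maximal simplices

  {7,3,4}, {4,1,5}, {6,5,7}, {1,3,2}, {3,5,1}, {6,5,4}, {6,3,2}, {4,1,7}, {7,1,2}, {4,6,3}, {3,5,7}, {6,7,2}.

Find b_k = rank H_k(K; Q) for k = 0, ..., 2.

We work with the vertex ordering 1 < 2 < 3 < 4 < 5 < 6 < 7. The simplices of K, each written with vertices in increasing order, are:

  0-simplices (7): [1], [2], [3], [4], [5], [6], [7]
  1-simplices (18): [1,2], [1,3], [1,4], [1,5], [1,7], [2,3], [2,6], [2,7], [3,4], [3,5], [3,6], [3,7], [4,5], [4,6], [4,7], [5,6], [5,7], [6,7]
  2-simplices (12): [1,2,3], [1,2,7], [1,3,5], [1,4,5], [1,4,7], [2,3,6], [2,6,7], [3,4,6], [3,4,7], [3,5,7], [4,5,6], [5,6,7]

Hence C_0 ≅ Z^7, C_1 ≅ Z^18, C_2 ≅ Z^12.

Boundary ∂_1: C_1 → C_0 sends each edge [p,q] (with p < q) to q − p.
The 7×18 boundary matrix has rank 6 and Smith normal form diag(1,1,1,1,1,1).

∂_2: C_2 → C_1 acts by ∂[p,q,r] = [q,r] − [p,r] + [p,q]. For instance
  ∂[2,6,7] = [6,7] − [2,7] + [2,6],
  ∂[1,4,7] = [4,7] − [1,7] + [1,4].
The resulting 18×12 matrix has rank 12, and its Smith normal form has invariant factors (1,1,1,1,1,1,1,1,1,1,1,2).

From H_k ≅ ker(∂_k) / im(∂_{k+1}) we obtain:

  H_0: rank C_0 − rank ∂_1 = 7 − 6 = 1, and the invariant factors of ∂_1 are all 1, so H_0 ≅ Z.
  H_1: rank ker ∂_1 − rank ∂_2 = (18 − 6) − 12 = 0, and ∂_2 has invariant factor 2 > 1, so H_1 ≅ Z/2.
  H_2: rank ker ∂_2 − rank ∂_3 = (12 − 12) − 0 = 0, and there is no ∂_3, so H_2 ≅ 0.

As a check, the Euler characteristic is 7 − 18 + 12 = 1, which agrees with 1 − 0 + 0 = 1.

Hence the Betti numbers are b_0 = 1, b_1 = 0, b_2 = 0.

b_0 = 1, b_1 = 0, b_2 = 0.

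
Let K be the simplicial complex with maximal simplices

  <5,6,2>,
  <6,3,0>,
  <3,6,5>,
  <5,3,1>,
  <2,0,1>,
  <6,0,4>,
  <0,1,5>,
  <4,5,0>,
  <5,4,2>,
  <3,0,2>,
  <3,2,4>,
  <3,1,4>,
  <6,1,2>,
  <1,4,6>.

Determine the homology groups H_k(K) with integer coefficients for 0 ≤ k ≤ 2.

H_0 = Z,  H_1 = Z^2,  H_2 = Z.

Fix the vertex order 0 < 1 < 2 < 3 < 4 < 5 < 6 and write every simplex with vertices in increasing order. Then dim K = 2 and the simplices of K are:

  0-simplices (7): [0], [1], [2], [3], [4], [5], [6]
  1-simplices (21): [0,1], [0,2], [0,3], [0,4], [0,5], [0,6], [1,2], [1,3], [1,4], [1,5], [1,6], [2,3], [2,4], [2,5], [2,6], [3,4], [3,5], [3,6], [4,5], [4,6], [5,6]
  2-simplices (14): [0,1,2], [0,1,5], [0,2,3], [0,3,6], [0,4,5], [0,4,6], [1,2,6], [1,3,4], [1,3,5], [1,4,6], [2,3,4], [2,4,5], [2,5,6], [3,5,6]

giving chain groups C_0 ≅ Z^7, C_1 ≅ Z^21, C_2 ≅ Z^14.

Boundary ∂_1: C_1 → C_0 maps an edge to its endpoints' difference, ∂[p,q] = q − p. For instance
  ∂[0,5] = [5] − [0].
As a 7×21 matrix over Z this has rank 6, with invariant factors (1,1,1,1,1,1).

∂_2: C_2 → C_1 sends each 2-simplex [p,q,r] to [q,r] − [p,r] + [p,q]. For instance
  ∂[3,5,6] = [5,6] − [3,6] + [3,5],
  ∂[1,2,6] = [2,6] − [1,6] + [1,2].
The resulting 21×14 matrix has rank 13, and its Smith normal form has invariant factors (1,1,1,1,1,1,1,1,1,1,1,1,1).

Computing H_k = (kernel of ∂_k) / (image of ∂_{k+1}):

  H_0: rank C_0 − rank ∂_1 = 7 − 6 = 1, and the invariant factors of ∂_1 are all 1, so H_0 = Z.
  H_1: rank ker ∂_1 − rank ∂_2 = (21 − 6) − 13 = 2, and the invariant factors of ∂_2 are all 1, so H_1 = Z^2.
  H_2: rank ker ∂_2 − rank ∂_3 = (14 − 13) − 0 = 1, and there is no ∂_3, so H_2 = Z.

As a check, the Euler characteristic is 7 − 21 + 14 = 0, which agrees with 1 − 2 + 1 = 0.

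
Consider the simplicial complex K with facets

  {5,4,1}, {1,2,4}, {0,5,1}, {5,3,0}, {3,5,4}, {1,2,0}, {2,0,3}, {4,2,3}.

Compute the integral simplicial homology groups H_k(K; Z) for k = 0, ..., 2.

Take the total order 0 < 1 < 2 < 3 < 4 < 5 on the vertex set. Then K (dimension 2) consists of the simplices:

  0-simplices (6): [0], [1], [2], [3], [4], [5]
  1-simplices (12): [0,1], [0,2], [0,3], [0,5], [1,2], [1,4], [1,5], [2,3], [2,4], [3,4], [3,5], [4,5]
  2-simplices (8): [0,1,2], [0,1,5], [0,2,3], [0,3,5], [1,2,4], [1,4,5], [2,3,4], [3,4,5]

so the chain groups are C_0 ≅ Z^6, C_1 ≅ Z^12, C_2 ≅ Z^8.

∂_1: C_1 → C_0 is given by ∂[p,q] = [q] − [p]. For instance
  ∂[1,2] = [2] − [1].
This gives a 6×12 integer matrix of rank 5; reducing to Smith normal form yields diagonal entries (1,1,1,1,1).

The boundary map ∂_2: C_2 → C_1 sends each 2-simplex [p,q,r] to [q,r] − [p,r] + [p,q]. For instance
  ∂[0,1,2] = [1,2] − [0,2] + [0,1],
  ∂[0,1,5] = [1,5] − [0,5] + [0,1].
This gives a 12×8 integer matrix of rank 7; reducing to Smith normal form yields diagonal entries (1,1,1,1,1,1,1).

Computing H_k = (kernel of ∂_k) / (image of ∂_{k+1}):

  H_0: rank C_0 − rank ∂_1 = 6 − 5 = 1, and the invariant factors of ∂_1 are all 1, so H_0 = Z.
  H_1: rank ker ∂_1 − rank ∂_2 = (12 − 5) − 7 = 0, and the invariant factors of ∂_2 are all 1, so H_1 = 0.
  H_2: rank ker ∂_2 − rank ∂_3 = (8 − 7) − 0 = 1, and there is no ∂_3, so H_2 = Z.

(K is a triangulation of the 2-sphere S^2.)

H_0 ≅ Z,  H_1 = 0,  H_2 ≅ Z.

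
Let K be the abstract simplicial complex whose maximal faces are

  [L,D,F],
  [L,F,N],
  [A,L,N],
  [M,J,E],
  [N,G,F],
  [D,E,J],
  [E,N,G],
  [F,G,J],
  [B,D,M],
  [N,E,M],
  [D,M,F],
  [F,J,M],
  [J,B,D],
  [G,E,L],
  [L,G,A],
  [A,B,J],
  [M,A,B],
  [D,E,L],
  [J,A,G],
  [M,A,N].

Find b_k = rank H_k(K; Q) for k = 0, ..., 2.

Take the total order A < B < D < E < F < G < J < L < M < N on the vertex set. Then K (dimension 2) consists of the simplices:

  0-simplices (10): A, B, D, E, F, G, J, L, M, N
  1-simplices (30): AB, AG, AJ, AL, AM, AN, BD, BJ, BM, DE, DF, DJ, DL, DM, EG, EJ, EL, EM, EN, FG, FJ, FL, FM, FN, GJ, GL, GN, JM, LN, MN
  2-simplices (20): ABJ, ABM, AGJ, AGL, ALN, AMN, BDJ, BDM, DEJ, DEL, DFL, DFM, EGL, EGN, EJM, EMN, FGJ, FGN, FJM, FLN

giving chain groups C_0 ≅ Z^10, C_1 ≅ Z^30, C_2 ≅ Z^20.

∂_1: C_1 → C_0 is given by ∂[p,q] = [q] − [p].
As a 10×30 matrix over Z this has rank 9, with invariant factors (1,1,1,1,1,1,1,1,1).

Boundary ∂_2: C_2 → C_1 sends each 2-simplex [p,q,r] to [q,r] − [p,r] + [p,q]. For instance
  ∂EGL = GL − EL + EG,
  ∂FLN = LN − FN + FL.
The 30×20 boundary matrix has rank 20 and Smith normal form diag(1,1,1,1,1,1,1,1,1,1,1,1,1,1,1,1,1,1,1,2).

Now H_k = ker ∂_k / im ∂_{k+1}, so:

  H_0: rank C_0 − rank ∂_1 = 10 − 9 = 1, and the invariant factors of ∂_1 are all 1, so H_0 ≅ Z.
  H_1: rank ker ∂_1 − rank ∂_2 = (30 − 9) − 20 = 1, and ∂_2 has invariant factor 2 > 1, so H_1 ≅ Z ⊕ Z_2.
  H_2: rank ker ∂_2 − rank ∂_3 = (20 − 20) − 0 = 0, and there is no ∂_3, so H_2 ≅ 0.

Hence the Betti numbers are b_0 = 1, b_1 = 1, b_2 = 0.

b_0 = 1, b_1 = 1, b_2 = 0.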